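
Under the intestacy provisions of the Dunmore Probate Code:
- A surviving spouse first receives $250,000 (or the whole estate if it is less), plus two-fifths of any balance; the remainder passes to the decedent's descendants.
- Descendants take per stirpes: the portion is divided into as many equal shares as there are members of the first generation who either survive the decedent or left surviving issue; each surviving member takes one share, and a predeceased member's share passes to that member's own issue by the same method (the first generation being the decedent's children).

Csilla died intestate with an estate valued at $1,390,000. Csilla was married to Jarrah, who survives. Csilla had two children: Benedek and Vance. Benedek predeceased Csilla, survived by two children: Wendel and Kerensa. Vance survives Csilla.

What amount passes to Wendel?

Jarrah first takes $250,000, leaving a balance of $1,140,000. Jarrah then takes two-fifths of the balance ($456,000), for a total of $706,000. The remaining $684,000 passes to the descendants.
The descendants' portion ($684,000) is divided into 2 shares of $342,000: Vance takes $342,000; Benedek's $342,000 share passes to Benedek's issue.
Benedek's share ($342,000) is divided into 2 shares of $171,000: Wendel and Kerensa each take $171,000.

Wendel receives $171,000.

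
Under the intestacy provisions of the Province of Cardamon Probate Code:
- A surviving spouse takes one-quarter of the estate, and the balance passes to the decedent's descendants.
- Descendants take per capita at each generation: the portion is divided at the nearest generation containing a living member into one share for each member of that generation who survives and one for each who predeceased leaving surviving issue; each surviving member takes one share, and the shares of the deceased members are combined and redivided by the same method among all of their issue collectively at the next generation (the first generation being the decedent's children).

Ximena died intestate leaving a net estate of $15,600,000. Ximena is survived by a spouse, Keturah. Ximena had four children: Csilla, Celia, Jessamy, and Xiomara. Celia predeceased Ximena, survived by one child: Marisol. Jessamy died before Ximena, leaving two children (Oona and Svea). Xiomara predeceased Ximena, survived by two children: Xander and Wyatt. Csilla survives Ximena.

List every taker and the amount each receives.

Keturah: $3,900,000; Csilla: $2,925,000; Marisol: $1,755,000; Oona: $1,755,000; Svea: $1,755,000; Xander: $1,755,000; Wyatt: $1,755,000

Keturah takes one-quarter of $15,600,000 = $3,900,000. The remaining $11,700,000 passes to the descendants.
The descendants' portion ($11,700,000) is divided at the children's generation into 4 shares of $2,925,000. Csilla takes $2,925,000. The 3 shares of the deceased (Celia, Jessamy, and Xiomara) are combined into a pool of $8,775,000.
That pool ($8,775,000) is divided at the grandchildren's generation equally among Marisol, Oona, Svea, Xander, and Wyatt: $1,755,000 each.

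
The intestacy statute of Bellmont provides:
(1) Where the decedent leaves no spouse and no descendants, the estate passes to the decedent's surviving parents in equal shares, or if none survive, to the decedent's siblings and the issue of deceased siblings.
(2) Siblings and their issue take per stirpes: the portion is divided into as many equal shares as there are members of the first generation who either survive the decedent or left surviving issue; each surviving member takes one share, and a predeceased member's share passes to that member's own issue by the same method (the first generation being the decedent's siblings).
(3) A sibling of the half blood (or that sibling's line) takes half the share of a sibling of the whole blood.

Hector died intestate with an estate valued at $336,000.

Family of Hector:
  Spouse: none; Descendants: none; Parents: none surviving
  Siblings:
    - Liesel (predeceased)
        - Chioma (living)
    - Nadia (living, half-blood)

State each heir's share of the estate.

Chioma: $224,000; Nadia: $112,000

The entire $336,000 passes to the siblings and their issue.
Counting each half-blood sibling's line as half a unit, there are 3/2 units in $336,000, so one unit is $224,000. Whole-blood lines (Liesel) take $224,000 each; half-blood lines (Nadia) take $112,000 each.
Liesel's share ($224,000) passes entirely to Chioma.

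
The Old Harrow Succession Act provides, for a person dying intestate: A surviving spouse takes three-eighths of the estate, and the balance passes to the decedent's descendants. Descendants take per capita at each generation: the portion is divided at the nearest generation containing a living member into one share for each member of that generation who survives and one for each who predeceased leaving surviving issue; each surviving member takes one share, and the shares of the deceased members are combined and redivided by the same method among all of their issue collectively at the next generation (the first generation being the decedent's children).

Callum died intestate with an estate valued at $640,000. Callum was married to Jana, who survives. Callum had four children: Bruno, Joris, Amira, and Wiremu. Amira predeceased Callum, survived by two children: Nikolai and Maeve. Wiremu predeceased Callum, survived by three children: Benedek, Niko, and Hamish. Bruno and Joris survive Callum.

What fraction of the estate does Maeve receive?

Maeve receives 1/16 of the estate.

Jana takes three-eighths of $640,000 = $240,000. The remaining $400,000 passes to the descendants.
The descendants' portion ($400,000) is divided at the children's generation into 4 shares of $100,000. Bruno and Joris each take $100,000. The 2 shares of the deceased (Amira and Wiremu) are combined into a pool of $200,000.
That pool ($200,000) is divided at the grandchildren's generation equally among Nikolai, Maeve, Benedek, Niko, and Hamish: $40,000 each.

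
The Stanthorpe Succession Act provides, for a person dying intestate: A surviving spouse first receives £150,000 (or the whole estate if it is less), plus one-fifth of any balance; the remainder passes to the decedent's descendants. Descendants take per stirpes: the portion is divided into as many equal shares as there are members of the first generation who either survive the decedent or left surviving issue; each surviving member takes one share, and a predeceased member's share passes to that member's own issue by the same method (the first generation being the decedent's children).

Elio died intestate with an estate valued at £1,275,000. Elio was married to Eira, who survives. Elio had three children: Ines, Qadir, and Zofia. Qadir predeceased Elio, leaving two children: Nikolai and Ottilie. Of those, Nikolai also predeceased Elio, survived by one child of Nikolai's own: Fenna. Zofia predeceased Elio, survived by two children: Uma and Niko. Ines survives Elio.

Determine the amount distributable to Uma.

Eira first takes £150,000, leaving a balance of £1,125,000. Eira then takes one-fifth of the balance (£225,000), for a total of £375,000. The remaining £900,000 passes to the descendants.
The descendants' portion (£900,000) is divided into 3 shares of £300,000: Ines takes £300,000; Qadir's £300,000 share passes to Qadir's issue; Zofia's £300,000 share passes to Zofia's issue.
Qadir's share (£300,000) is divided into 2 shares of £150,000: Ottilie takes £150,000; Nikolai's £150,000 share passes to Nikolai's issue.
Nikolai's share (£150,000) passes entirely to Fenna.
Zofia's share (£300,000) is divided into 2 shares of £150,000: Uma and Niko each take £150,000.

Uma receives £150,000.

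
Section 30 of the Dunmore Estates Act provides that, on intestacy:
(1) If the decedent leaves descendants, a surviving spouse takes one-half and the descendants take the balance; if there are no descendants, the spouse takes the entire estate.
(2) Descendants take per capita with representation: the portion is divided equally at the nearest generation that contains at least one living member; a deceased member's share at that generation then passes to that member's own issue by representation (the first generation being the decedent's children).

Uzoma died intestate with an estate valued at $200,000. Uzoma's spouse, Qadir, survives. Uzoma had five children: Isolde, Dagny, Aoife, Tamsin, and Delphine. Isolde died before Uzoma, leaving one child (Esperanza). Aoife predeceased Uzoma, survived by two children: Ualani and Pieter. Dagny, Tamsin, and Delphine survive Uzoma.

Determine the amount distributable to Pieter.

Qadir takes one-half of $200,000 = $100,000. The remaining $100,000 passes to the descendants.
The descendants' portion ($100,000) is divided into 5 shares of $20,000: Dagny, Tamsin, and Delphine each take $20,000; Isolde's $20,000 share passes to Isolde's issue; Aoife's $20,000 share passes to Aoife's issue.
Isolde's share ($20,000) passes entirely to Esperanza.
Aoife's share ($20,000) is divided into 2 shares of $10,000: Ualani and Pieter each take $10,000.

Pieter receives $10,000.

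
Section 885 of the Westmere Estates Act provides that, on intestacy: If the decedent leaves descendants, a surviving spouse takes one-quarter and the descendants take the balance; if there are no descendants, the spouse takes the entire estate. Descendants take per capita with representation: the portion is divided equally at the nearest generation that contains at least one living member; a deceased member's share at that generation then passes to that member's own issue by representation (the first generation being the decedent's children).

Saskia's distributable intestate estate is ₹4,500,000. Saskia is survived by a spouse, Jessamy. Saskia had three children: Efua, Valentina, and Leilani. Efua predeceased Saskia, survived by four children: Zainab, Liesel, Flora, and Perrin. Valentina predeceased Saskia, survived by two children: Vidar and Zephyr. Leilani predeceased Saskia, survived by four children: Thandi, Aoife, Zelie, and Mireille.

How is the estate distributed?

Jessamy: ₹1,125,000; Zainab: ₹337,500; Liesel: ₹337,500; Flora: ₹337,500; Perrin: ₹337,500; Vidar: ₹337,500; Zephyr: ₹337,500; Thandi: ₹337,500; Aoife: ₹337,500; Zelie: ₹337,500; Mireille: ₹337,500

Jessamy takes one-quarter of ₹4,500,000 = ₹1,125,000. The remaining ₹3,375,000 passes to the descendants.
No child survives, so the initial division is made at the grandchildren's generation.
The descendants' portion (₹3,375,000) is divided into 10 shares of ₹337,500: Zainab, Liesel, Flora, Perrin, Vidar, Zephyr, Thandi, Aoife, Zelie, and Mireille each take ₹337,500.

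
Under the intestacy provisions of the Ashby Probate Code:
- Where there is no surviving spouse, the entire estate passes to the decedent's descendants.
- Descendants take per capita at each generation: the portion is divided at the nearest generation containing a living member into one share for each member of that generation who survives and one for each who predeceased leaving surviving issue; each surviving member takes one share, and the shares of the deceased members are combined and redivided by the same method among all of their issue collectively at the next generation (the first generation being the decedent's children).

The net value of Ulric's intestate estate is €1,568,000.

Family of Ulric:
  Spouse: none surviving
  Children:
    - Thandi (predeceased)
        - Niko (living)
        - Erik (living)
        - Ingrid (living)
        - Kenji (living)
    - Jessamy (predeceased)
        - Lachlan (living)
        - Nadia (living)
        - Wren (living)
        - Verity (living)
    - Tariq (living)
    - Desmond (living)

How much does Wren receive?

Wren receives €98,000.

The entire €1,568,000 passes to the descendants.
That amount (€1,568,000) is divided at the children's generation into 4 shares of €392,000. Tariq and Desmond each take €392,000. The 2 shares of the deceased (Thandi and Jessamy) are combined into a pool of €784,000.
That pool (€784,000) is divided at the grandchildren's generation equally among Niko, Erik, Ingrid, Kenji, Lachlan, Nadia, Wren, and Verity: €98,000 each.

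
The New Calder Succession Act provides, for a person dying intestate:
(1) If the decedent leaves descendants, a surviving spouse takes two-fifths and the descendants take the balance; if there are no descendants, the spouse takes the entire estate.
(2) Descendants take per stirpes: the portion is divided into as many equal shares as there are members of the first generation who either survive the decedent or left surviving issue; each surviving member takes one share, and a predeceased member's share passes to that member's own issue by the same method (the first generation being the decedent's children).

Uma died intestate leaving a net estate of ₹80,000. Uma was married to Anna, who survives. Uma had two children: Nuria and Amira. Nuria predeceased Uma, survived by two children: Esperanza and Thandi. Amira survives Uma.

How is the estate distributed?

Anna takes two-fifths of ₹80,000 = ₹32,000. The remaining ₹48,000 passes to the descendants.
The descendants' portion (₹48,000) is divided into 2 shares of ₹24,000: Amira takes ₹24,000; Nuria's ₹24,000 share passes to Nuria's issue.
Nuria's share (₹24,000) is divided into 2 shares of ₹12,000: Esperanza and Thandi each take ₹12,000.

Anna: ₹32,000; Esperanza: ₹12,000; Thandi: ₹12,000; Amira: ₹24,000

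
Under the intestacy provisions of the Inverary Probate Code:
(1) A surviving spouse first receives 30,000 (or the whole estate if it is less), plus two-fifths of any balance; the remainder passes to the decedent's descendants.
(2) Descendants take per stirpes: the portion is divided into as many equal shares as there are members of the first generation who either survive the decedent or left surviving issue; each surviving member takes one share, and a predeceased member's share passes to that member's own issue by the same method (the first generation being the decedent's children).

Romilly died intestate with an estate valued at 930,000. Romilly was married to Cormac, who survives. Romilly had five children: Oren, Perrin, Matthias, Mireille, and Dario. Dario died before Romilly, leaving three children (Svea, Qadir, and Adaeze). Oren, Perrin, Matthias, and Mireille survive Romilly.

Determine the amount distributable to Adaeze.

Cormac first takes 30,000, leaving a balance of 900,000. Cormac then takes two-fifths of the balance (360,000), for a total of 390,000. The remaining 540,000 passes to the descendants.
The descendants' portion (540,000) is divided into 5 shares of 108,000: Oren, Perrin, Matthias, and Mireille each take 108,000; Dario's 108,000 share passes to Dario's issue.
Dario's share (108,000) is divided into 3 shares of 36,000: Svea, Qadir, and Adaeze each take 36,000.

Adaeze receives 36,000.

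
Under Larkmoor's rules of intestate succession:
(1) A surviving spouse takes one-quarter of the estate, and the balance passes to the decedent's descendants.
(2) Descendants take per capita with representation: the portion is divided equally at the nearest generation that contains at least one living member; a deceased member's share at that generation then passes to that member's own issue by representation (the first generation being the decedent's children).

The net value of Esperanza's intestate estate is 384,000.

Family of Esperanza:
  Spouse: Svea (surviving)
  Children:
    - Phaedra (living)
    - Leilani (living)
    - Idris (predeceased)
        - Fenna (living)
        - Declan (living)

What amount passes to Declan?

Svea takes one-quarter of 384,000 = 96,000. The remaining 288,000 passes to the descendants.
The descendants' portion (288,000) is divided into 3 shares of 96,000: Phaedra and Leilani each take 96,000; Idris's 96,000 share passes to Idris's issue.
Idris's share (96,000) is divided into 2 shares of 48,000: Fenna and Declan each take 48,000.

Declan receives 48,000.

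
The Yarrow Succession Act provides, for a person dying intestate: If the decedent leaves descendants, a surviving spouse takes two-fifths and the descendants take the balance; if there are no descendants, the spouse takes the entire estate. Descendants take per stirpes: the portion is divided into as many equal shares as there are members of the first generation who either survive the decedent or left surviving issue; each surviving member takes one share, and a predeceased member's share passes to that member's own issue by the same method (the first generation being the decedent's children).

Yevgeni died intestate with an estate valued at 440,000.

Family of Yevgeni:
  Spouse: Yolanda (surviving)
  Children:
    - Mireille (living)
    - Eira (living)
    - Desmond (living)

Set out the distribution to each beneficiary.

Yolanda takes two-fifths of 440,000 = 176,000. The remaining 264,000 passes to the descendants.
The descendants' portion (264,000) is divided into 3 shares of 88,000: Mireille, Eira, and Desmond each take 88,000.

Yolanda: 176,000; Mireille: 88,000; Eira: 88,000; Desmond: 88,000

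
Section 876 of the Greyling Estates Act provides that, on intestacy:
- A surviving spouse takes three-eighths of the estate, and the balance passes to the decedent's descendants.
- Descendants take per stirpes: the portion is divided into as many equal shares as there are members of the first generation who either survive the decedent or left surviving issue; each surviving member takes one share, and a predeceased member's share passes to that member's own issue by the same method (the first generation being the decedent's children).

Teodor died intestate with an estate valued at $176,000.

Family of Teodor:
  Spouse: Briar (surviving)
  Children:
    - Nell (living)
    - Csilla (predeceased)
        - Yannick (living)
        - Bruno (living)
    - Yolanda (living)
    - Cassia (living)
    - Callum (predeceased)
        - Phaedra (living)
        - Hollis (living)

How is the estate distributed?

Briar: $66,000; Nell: $22,000; Yannick: $11,000; Bruno: $11,000; Yolanda: $22,000; Cassia: $22,000; Phaedra: $11,000; Hollis: $11,000

Briar takes three-eighths of $176,000 = $66,000. The remaining $110,000 passes to the descendants.
The descendants' portion ($110,000) is divided into 5 shares of $22,000: Nell, Yolanda, and Cassia each take $22,000; Csilla's $22,000 share passes to Csilla's issue; Callum's $22,000 share passes to Callum's issue.
Csilla's share ($22,000) is divided into 2 shares of $11,000: Yannick and Bruno each take $11,000.
Callum's share ($22,000) is divided into 2 shares of $11,000: Phaedra and Hollis each take $11,000.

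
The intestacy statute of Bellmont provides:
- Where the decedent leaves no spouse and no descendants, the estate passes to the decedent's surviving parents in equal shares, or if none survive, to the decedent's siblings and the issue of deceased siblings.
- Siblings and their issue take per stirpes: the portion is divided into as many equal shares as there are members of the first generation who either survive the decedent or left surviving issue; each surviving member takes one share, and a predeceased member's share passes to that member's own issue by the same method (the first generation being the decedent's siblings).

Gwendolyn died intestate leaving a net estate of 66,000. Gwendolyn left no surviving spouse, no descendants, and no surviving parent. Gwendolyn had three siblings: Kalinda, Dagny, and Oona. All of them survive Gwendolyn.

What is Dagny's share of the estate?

Dagny receives 22,000.

The entire 66,000 passes to the siblings and their issue.
That amount (66,000) is divided into 3 shares of 22,000: Kalinda, Dagny, and Oona each take 22,000.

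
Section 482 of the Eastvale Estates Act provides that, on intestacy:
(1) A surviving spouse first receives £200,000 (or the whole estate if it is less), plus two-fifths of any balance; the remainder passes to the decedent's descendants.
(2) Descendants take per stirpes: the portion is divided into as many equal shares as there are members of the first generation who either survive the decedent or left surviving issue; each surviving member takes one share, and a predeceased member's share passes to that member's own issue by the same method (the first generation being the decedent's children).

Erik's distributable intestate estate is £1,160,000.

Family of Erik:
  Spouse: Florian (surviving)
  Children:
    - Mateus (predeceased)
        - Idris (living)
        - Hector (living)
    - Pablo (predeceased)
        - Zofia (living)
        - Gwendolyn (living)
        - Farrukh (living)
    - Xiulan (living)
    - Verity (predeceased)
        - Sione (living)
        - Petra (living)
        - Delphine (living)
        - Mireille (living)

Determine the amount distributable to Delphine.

Florian first takes £200,000, leaving a balance of £960,000. Florian then takes two-fifths of the balance (£384,000), for a total of £584,000. The remaining £576,000 passes to the descendants.
The descendants' portion (£576,000) is divided into 4 shares of £144,000: Xiulan takes £144,000; Mateus's £144,000 share passes to Mateus's issue; Pablo's £144,000 share passes to Pablo's issue; Verity's £144,000 share passes to Verity's issue.
Mateus's share (£144,000) is divided into 2 shares of £72,000: Idris and Hector each take £72,000.
Pablo's share (£144,000) is divided into 3 shares of £48,000: Zofia, Gwendolyn, and Farrukh each take £48,000.
Verity's share (£144,000) is divided into 4 shares of £36,000: Sione, Petra, Delphine, and Mireille each take £36,000.

Delphine receives £36,000.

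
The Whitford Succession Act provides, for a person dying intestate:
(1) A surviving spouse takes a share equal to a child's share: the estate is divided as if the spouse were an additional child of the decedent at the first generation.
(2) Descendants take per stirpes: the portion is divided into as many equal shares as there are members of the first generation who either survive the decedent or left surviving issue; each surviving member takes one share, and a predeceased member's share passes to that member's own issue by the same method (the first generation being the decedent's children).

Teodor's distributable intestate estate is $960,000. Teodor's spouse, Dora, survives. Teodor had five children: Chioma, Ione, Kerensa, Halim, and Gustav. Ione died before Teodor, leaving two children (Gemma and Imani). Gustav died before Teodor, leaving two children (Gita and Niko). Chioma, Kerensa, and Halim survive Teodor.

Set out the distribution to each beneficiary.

Dora: $160,000; Chioma: $160,000; Gemma: $80,000; Imani: $80,000; Kerensa: $160,000; Halim: $160,000; Gita: $80,000; Niko: $80,000

The spouse counts as an additional share at the children's level, so there are 6 primary shares of $160,000. Dora takes one such share ($160,000).
The children's combined portion ($800,000) is divided into 5 shares of $160,000: Chioma, Kerensa, and Halim each take $160,000; Ione's $160,000 share passes to Ione's issue; Gustav's $160,000 share passes to Gustav's issue.
Ione's share ($160,000) is divided into 2 shares of $80,000: Gemma and Imani each take $80,000.
Gustav's share ($160,000) is divided into 2 shares of $80,000: Gita and Niko each take $80,000.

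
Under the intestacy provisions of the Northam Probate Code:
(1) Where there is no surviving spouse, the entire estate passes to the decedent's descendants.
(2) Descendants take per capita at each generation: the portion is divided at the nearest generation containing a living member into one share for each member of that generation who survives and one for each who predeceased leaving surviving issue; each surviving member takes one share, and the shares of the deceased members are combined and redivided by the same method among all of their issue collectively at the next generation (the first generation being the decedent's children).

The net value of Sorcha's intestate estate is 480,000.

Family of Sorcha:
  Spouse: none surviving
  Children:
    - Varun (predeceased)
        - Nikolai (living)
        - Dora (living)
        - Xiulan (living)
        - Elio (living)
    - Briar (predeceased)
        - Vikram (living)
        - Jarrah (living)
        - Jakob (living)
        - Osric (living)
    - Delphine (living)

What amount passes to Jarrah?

Jarrah receives 40,000.

The entire 480,000 passes to the descendants.
That amount (480,000) is divided at the children's generation into 3 shares of 160,000. Delphine takes 160,000. The 2 shares of the deceased (Varun and Briar) are combined into a pool of 320,000.
That pool (320,000) is divided at the grandchildren's generation equally among Nikolai, Dora, Xiulan, Elio, Vikram, Jarrah, Jakob, and Osric: 40,000 each.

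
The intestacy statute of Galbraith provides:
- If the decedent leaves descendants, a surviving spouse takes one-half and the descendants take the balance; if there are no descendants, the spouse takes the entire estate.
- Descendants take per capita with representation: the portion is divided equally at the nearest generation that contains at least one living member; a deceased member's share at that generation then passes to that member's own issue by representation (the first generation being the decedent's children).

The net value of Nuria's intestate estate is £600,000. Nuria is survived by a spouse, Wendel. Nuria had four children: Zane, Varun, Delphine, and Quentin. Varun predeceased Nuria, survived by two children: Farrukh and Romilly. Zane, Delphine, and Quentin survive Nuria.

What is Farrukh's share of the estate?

Farrukh receives £37,500.

Wendel takes one-half of £600,000 = £300,000. The remaining £300,000 passes to the descendants.
The descendants' portion (£300,000) is divided into 4 shares of £75,000: Zane, Delphine, and Quentin each take £75,000; Varun's £75,000 share passes to Varun's issue.
Varun's share (£75,000) is divided into 2 shares of £37,500: Farrukh and Romilly each take £37,500.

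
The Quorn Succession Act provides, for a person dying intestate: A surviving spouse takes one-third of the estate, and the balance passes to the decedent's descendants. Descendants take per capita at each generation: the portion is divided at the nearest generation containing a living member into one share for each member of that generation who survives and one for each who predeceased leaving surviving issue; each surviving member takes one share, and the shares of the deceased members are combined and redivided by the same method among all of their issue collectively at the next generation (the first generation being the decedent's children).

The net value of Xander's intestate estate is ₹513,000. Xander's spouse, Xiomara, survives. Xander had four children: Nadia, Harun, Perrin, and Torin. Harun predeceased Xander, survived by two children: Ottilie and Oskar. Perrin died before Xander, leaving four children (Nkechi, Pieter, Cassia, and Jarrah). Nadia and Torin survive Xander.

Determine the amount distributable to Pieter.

Xiomara takes one-third of ₹513,000 = ₹171,000. The remaining ₹342,000 passes to the descendants.
The descendants' portion (₹342,000) is divided at the children's generation into 4 shares of ₹85,500. Nadia and Torin each take ₹85,500. The 2 shares of the deceased (Harun and Perrin) are combined into a pool of ₹171,000.
That pool (₹171,000) is divided at the grandchildren's generation equally among Ottilie, Oskar, Nkechi, Pieter, Cassia, and Jarrah: ₹28,500 each.

Pieter receives ₹28,500.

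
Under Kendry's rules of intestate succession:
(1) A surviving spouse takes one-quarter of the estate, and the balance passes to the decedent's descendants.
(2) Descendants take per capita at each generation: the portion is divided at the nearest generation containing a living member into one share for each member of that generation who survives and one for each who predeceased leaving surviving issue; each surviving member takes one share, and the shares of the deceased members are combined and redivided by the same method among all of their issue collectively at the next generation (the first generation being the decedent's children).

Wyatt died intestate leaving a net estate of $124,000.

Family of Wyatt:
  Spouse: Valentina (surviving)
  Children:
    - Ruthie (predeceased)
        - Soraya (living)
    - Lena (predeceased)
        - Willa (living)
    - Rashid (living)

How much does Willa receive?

Valentina takes one-quarter of $124,000 = $31,000. The remaining $93,000 passes to the descendants.
The descendants' portion ($93,000) is divided at the children's generation into 3 shares of $31,000. Rashid takes $31,000. The 2 shares of the deceased (Ruthie and Lena) are combined into a pool of $62,000.
That pool ($62,000) is divided at the grandchildren's generation equally among Soraya and Willa: $31,000 each.

Willa receives $31,000.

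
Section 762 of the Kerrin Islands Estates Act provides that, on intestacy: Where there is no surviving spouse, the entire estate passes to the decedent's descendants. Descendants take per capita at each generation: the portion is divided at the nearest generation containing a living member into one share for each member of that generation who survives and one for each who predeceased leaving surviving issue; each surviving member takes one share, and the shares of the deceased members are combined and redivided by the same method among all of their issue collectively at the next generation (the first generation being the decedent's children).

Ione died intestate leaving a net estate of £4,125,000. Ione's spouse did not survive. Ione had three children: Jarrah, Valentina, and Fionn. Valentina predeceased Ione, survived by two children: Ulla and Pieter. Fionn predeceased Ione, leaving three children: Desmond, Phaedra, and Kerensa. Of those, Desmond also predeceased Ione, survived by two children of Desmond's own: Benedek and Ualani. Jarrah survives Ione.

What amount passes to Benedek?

Benedek receives £275,000.

The entire £4,125,000 passes to the descendants.
That amount (£4,125,000) is divided at the children's generation into 3 shares of £1,375,000. Jarrah takes £1,375,000. The 2 shares of the deceased (Valentina and Fionn) are combined into a pool of £2,750,000.
That pool (£2,750,000) is divided at the grandchildren's generation into 5 shares of £550,000. Ulla, Pieter, Phaedra, and Kerensa each take £550,000. The remaining share for the deceased Desmond (£550,000) is carried to the next generation.
That pool (£550,000) is divided at the great-grandchildren's generation equally among Benedek and Ualani: £275,000 each.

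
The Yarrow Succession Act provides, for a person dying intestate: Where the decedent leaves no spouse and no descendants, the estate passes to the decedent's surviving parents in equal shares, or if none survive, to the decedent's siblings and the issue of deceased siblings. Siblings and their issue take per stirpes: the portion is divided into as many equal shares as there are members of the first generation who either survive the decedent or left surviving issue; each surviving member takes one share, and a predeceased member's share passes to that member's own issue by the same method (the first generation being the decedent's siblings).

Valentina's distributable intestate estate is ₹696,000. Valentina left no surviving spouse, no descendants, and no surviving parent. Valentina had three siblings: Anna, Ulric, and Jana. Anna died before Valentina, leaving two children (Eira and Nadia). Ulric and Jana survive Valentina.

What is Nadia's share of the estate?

The entire ₹696,000 passes to the siblings and their issue.
That amount (₹696,000) is divided into 3 shares of ₹232,000: Ulric and Jana each take ₹232,000; Anna's ₹232,000 share passes to Anna's issue.
Anna's share (₹232,000) is divided into 2 shares of ₹116,000: Eira and Nadia each take ₹116,000.

Nadia receives ₹116,000.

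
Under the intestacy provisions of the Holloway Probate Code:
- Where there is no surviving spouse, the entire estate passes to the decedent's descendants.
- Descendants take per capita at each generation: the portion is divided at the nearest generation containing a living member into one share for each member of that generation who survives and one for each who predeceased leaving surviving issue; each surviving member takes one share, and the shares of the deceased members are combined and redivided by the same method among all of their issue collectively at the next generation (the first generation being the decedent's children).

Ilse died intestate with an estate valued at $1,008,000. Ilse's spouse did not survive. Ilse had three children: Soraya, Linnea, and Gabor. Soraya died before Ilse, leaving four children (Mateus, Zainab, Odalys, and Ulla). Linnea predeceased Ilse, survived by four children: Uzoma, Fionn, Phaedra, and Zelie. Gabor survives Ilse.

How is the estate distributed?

The entire $1,008,000 passes to the descendants.
That amount ($1,008,000) is divided at the children's generation into 3 shares of $336,000. Gabor takes $336,000. The 2 shares of the deceased (Soraya and Linnea) are combined into a pool of $672,000.
That pool ($672,000) is divided at the grandchildren's generation equally among Mateus, Zainab, Odalys, Ulla, Uzoma, Fionn, Phaedra, and Zelie: $84,000 each.

Mateus: $84,000; Zainab: $84,000; Odalys: $84,000; Ulla: $84,000; Uzoma: $84,000; Fionn: $84,000; Phaedra: $84,000; Zelie: $84,000; Gabor: $336,000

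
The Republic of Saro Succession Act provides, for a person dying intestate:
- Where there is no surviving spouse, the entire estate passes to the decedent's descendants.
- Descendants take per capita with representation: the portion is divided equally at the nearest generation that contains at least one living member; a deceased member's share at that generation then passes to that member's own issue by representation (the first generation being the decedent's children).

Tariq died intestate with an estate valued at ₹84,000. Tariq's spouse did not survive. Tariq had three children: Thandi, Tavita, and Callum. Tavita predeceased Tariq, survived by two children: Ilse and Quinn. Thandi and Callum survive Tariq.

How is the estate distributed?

Thandi: ₹28,000; Ilse: ₹14,000; Quinn: ₹14,000; Callum: ₹28,000

The entire ₹84,000 passes to the descendants.
That amount (₹84,000) is divided into 3 shares of ₹28,000: Thandi and Callum each take ₹28,000; Tavita's ₹28,000 share passes to Tavita's issue.
Tavita's share (₹28,000) is divided into 2 shares of ₹14,000: Ilse and Quinn each take ₹14,000.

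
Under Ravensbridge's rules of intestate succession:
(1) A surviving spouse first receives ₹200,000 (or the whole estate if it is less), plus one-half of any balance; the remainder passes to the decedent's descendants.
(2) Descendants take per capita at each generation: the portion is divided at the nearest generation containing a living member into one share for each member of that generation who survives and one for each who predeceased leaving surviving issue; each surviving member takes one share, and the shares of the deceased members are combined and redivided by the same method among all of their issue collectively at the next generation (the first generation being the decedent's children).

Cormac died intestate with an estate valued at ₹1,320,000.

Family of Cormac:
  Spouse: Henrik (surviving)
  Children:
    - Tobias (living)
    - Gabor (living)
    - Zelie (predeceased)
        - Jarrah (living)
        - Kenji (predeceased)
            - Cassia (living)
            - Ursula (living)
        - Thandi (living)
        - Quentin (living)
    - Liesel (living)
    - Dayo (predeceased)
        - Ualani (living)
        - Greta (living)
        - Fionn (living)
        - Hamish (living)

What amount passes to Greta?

Greta receives ₹28,000.

Henrik first takes ₹200,000, leaving a balance of ₹1,120,000. Henrik then takes one-half of the balance (₹560,000), for a total of ₹760,000. The remaining ₹560,000 passes to the descendants.
The descendants' portion (₹560,000) is divided at the children's generation into 5 shares of ₹112,000. Tobias, Gabor, and Liesel each take ₹112,000. The 2 shares of the deceased (Zelie and Dayo) are combined into a pool of ₹224,000.
That pool (₹224,000) is divided at the grandchildren's generation into 8 shares of ₹28,000. Jarrah, Thandi, Quentin, Ualani, Greta, Fionn, and Hamish each take ₹28,000. The remaining share for the deceased Kenji (₹28,000) is carried to the next generation.
That pool (₹28,000) is divided at the great-grandchildren's generation equally among Cassia and Ursula: ₹14,000 each.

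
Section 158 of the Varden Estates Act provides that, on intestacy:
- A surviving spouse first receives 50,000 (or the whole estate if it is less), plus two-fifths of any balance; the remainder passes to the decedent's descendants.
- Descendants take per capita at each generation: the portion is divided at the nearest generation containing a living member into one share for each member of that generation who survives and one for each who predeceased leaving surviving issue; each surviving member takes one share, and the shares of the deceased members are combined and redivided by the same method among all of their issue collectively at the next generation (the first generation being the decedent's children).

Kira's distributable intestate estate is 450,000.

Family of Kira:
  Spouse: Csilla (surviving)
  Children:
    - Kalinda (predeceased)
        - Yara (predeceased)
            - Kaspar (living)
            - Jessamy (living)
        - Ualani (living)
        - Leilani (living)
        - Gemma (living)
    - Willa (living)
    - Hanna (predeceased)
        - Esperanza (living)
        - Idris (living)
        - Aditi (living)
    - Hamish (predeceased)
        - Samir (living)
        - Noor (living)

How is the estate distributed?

Csilla first takes 50,000, leaving a balance of 400,000. Csilla then takes two-fifths of the balance (160,000), for a total of 210,000. The remaining 240,000 passes to the descendants.
The descendants' portion (240,000) is divided at the children's generation into 4 shares of 60,000. Willa takes 60,000. The 3 shares of the deceased (Kalinda, Hanna, and Hamish) are combined into a pool of 180,000.
That pool (180,000) is divided at the grandchildren's generation into 9 shares of 20,000. Ualani, Leilani, Gemma, Esperanza, Idris, Aditi, Samir, and Noor each take 20,000. The remaining share for the deceased Yara (20,000) is carried to the next generation.
That pool (20,000) is divided at the great-grandchildren's generation equally among Kaspar and Jessamy: 10,000 each.

Csilla: 210,000; Kaspar: 10,000; Jessamy: 10,000; Ualani: 20,000; Leilani: 20,000; Gemma: 20,000; Willa: 60,000; Esperanza: 20,000; Idris: 20,000; Aditi: 20,000; Samir: 20,000; Noor: 20,000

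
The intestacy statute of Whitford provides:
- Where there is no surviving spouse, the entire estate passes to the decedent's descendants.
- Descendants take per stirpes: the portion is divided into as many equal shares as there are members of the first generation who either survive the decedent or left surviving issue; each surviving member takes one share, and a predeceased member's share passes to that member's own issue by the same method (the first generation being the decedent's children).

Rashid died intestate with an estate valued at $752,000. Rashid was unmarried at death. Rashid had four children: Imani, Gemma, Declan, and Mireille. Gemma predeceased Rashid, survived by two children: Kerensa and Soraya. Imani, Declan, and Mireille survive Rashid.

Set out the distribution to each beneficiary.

Imani: $188,000; Kerensa: $94,000; Soraya: $94,000; Declan: $188,000; Mireille: $188,000

The entire $752,000 passes to the descendants.
That amount ($752,000) is divided into 4 shares of $188,000: Imani, Declan, and Mireille each take $188,000; Gemma's $188,000 share passes to Gemma's issue.
Gemma's share ($188,000) is divided into 2 shares of $94,000: Kerensa and Soraya each take $94,000.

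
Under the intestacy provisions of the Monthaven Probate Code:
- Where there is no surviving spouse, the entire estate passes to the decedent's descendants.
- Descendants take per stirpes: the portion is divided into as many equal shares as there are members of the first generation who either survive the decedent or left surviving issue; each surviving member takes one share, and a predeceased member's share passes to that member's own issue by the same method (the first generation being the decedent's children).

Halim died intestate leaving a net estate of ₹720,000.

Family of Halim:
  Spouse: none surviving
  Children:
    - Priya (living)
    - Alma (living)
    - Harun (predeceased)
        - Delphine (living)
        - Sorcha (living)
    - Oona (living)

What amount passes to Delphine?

The entire ₹720,000 passes to the descendants.
That amount (₹720,000) is divided into 4 shares of ₹180,000: Priya, Alma, and Oona each take ₹180,000; Harun's ₹180,000 share passes to Harun's issue.
Harun's share (₹180,000) is divided into 2 shares of ₹90,000: Delphine and Sorcha each take ₹90,000.

Delphine receives ₹90,000.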